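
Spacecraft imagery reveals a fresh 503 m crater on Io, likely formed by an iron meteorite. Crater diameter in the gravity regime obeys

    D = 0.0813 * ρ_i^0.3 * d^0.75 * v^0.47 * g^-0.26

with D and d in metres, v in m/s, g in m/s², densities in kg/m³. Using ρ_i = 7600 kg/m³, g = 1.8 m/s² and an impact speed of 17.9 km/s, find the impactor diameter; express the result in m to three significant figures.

Rearranging for d: d = [D / (0.0813 · 7600^0.3 · 17900^0.47 · 1.8^-0.26)]^(1/0.75).
7600^0.3 = 14.60
17900^0.47 = 99.73
1.8^-0.26 = 0.8583
Denominator = 0.0813 × 14.60 × 99.73 × 0.8583 = 101.6
D / 101.6 = 503 / 101.6 = 4.951
d = 4.951^(1/0.75) = 4.951^1.3333 = 8.438 m

d ≈ 8.44 m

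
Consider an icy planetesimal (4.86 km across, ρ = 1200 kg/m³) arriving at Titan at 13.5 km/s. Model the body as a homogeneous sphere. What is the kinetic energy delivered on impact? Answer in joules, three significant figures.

E ≈ 6.57 × 10^21 J

d = 4860 m; v = 13500 m/s.
Mass m = (π/6) ρ d³ = (π/6) × 1200 × (4860)³ = 7.213 × 10^13 kg
E = ½ m v² = 0.5 × 7.213 × 10^13 × (13500)² = 6.573 × 10^21 J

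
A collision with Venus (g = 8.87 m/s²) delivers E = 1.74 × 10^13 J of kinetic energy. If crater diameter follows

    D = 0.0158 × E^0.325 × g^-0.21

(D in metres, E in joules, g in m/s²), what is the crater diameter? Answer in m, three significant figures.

E^0.325 = (1.74 × 10^13)^0.325 = 2.010 × 10^4
g^-0.21 = 8.87^-0.21 = 0.6323
D = 0.0158 × 2.010 × 10^4 × 0.6323 = 200.8 m

D ≈ 201 m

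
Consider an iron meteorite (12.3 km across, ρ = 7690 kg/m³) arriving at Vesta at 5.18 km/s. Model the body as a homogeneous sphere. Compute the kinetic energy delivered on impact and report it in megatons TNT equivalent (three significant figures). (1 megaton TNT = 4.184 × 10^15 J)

d = 12300 m; v = 5180 m/s.
Mass m = (π/6) ρ d³ = (π/6) × 7690 × (12300)³ = 7.493 × 10^15 kg
E = ½ m v² = 0.5 × 7.493 × 10^15 × (5180)² = 1.005 × 10^23 J
   = 1.005 × 10^23 / 4.184×10^15 = 2.402 × 10^7 Mt

E ≈ 2.40 × 10^7 Mt TNT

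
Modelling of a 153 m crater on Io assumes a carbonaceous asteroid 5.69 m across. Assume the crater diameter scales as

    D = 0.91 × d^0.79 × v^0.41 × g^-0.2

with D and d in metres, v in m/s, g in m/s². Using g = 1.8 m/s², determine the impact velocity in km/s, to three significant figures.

Rearranging for v: v = [D / (0.91 · 5.69^0.79 · 1.8^-0.2)]^(1/0.41).
5.69^0.79 = 3.949
1.8^-0.2 = 0.8891
Denominator = 0.91 × 3.949 × 0.8891 = 3.195
D / 3.195 = 153 / 3.195 = 47.89
v = 47.89^(1/0.41) = 47.89^2.439 = 12535 m/s

v ≈ 12.5 km/s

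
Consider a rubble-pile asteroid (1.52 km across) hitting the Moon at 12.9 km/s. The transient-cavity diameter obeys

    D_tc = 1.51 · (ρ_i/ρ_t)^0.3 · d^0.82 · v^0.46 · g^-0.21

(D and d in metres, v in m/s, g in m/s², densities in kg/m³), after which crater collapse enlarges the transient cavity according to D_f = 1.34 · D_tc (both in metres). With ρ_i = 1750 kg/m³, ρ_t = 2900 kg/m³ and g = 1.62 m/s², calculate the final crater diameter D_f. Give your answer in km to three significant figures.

In SI: d = 1520 m, v = 12900 m/s.
(ρ_i/ρ_t)^0.3 = (1750/2900)^0.3 = 0.8594
d^0.82 = 1520^0.82 = 406.5
v^0.46 = 12900^0.46 = 77.78
g^-0.21 = 1.62^-0.21 = 0.9037
D_tc = 1.51 × 0.8594 × 406.5 × 77.78 × 0.9037 = 37080 m
D_f = 1.34 × 37080 = 49687 m
     = 49.69 km

D_f ≈ 49.7 km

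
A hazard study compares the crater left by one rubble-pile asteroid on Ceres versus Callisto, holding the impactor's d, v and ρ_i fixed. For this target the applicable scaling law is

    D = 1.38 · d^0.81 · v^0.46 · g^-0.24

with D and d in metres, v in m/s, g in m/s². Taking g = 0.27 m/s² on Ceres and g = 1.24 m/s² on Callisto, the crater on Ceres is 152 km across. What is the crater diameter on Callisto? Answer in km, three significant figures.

All impactor-dependent factors cancel in the ratio, leaving D_Callisto/D_Ceres = (g_Callisto/g_Ceres)^-0.24.
(1.24/0.27)^-0.24 = 4.593^-0.24 = 0.6936
D_Callisto = 0.6936 × 152 km = 105 km

D ≈ 105 km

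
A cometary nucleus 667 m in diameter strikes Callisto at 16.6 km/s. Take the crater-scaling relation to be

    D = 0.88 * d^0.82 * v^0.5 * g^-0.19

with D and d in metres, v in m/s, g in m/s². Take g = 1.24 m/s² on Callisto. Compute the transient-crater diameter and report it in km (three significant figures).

D ≈ 22.5 km

In SI units: v = 16600 m/s.
d^0.82 = 667^0.82 = 206.9
v^0.5 = 16600^0.5 = 128.8
g^-0.19 = 1.24^-0.19 = 0.9600
D = 0.88 × 206.9 × 128.8 × 0.9600 = 22513 m
   = 22.51 km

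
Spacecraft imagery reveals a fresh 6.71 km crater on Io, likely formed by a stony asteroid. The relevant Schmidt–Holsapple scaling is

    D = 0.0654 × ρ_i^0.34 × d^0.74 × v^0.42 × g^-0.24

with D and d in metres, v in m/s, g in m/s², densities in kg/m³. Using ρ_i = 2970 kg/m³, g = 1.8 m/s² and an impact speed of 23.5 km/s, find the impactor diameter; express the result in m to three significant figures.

d ≈ 600 m

Rearranging for d: d = [D / (0.0654 · 2970^0.34 · 23500^0.42 · 1.8^-0.24)]^(1/0.74).
D = 6710 m.
2970^0.34 = 15.16
23500^0.42 = 68.52
1.8^-0.24 = 0.8684
Denominator = 0.0654 × 15.16 × 68.52 × 0.8684 = 58.99
D / 58.99 = 6710 / 58.99 = 113.7
d = 113.7^(1/0.74) = 113.7^1.3514 = 600.0 m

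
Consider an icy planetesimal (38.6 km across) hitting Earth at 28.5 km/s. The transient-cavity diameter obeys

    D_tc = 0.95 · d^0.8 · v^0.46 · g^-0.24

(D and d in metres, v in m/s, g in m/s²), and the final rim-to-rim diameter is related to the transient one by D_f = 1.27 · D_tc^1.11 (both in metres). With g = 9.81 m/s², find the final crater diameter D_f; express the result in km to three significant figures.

D_f ≈ 1450 km

In SI: d = 38600 m, v = 28500 m/s.
d^0.8 = 38600^0.8 = 4669
v^0.46 = 28500^0.46 = 112.0
g^-0.24 = 9.81^-0.24 = 0.5781
D_tc = 0.95 × 4669 × 112.0 × 0.5781 = 2.872 × 10^5 m
D_f = 1.27 × (2.872 × 10^5)^1.11 = 1.453 × 10^6 m
     = 1453 km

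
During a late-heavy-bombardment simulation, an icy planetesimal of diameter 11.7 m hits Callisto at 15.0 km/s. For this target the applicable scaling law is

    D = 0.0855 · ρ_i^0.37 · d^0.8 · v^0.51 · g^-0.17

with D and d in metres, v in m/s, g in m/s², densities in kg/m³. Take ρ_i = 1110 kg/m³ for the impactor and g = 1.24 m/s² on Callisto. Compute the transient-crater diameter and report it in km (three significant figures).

In SI units: v = 15000 m/s.
ρ_i^0.37 = 1110^0.37 = 13.39
d^0.8 = 11.7^0.8 = 7.154
v^0.51 = 15000^0.51 = 134.8
g^-0.17 = 1.24^-0.17 = 0.9641
D = 0.0855 × 13.39 × 7.154 × 134.8 × 0.9641 = 1064 m
   = 1.064 km

D ≈ 1.06 km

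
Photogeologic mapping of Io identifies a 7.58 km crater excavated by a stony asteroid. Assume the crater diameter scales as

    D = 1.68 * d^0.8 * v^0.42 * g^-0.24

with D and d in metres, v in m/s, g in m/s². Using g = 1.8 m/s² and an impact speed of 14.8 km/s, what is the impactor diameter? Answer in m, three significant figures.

Rearranging for d: d = [D / (1.68 · 14800^0.42 · 1.8^-0.24)]^(1/0.8).
D = 7580 m.
14800^0.42 = 56.43
1.8^-0.24 = 0.8684
Denominator = 1.68 × 56.43 × 0.8684 = 82.33
D / 82.33 = 7580 / 82.33 = 92.07
d = 92.07^(1/0.8) = 92.07^1.25 = 285.2 m

d ≈ 285 m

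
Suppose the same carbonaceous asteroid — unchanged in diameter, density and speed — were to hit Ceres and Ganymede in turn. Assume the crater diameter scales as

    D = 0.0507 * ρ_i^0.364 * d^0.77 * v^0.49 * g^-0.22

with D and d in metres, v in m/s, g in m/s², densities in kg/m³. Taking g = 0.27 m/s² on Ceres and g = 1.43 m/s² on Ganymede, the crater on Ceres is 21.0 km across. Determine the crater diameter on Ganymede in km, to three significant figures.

D ≈ 14.6 km

All impactor-dependent factors cancel in the ratio, leaving D_Ganymede/D_Ceres = (g_Ganymede/g_Ceres)^-0.22.
(1.43/0.27)^-0.22 = 5.296^-0.22 = 0.6930
D_Ganymede = 0.6930 × 21.0 km = 14.6 km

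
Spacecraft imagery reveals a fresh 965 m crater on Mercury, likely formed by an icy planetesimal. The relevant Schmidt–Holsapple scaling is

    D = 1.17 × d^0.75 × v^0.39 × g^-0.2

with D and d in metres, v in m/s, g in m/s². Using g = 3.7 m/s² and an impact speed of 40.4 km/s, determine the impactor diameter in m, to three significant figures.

d ≈ 44.1 m

Rearranging for d: d = [D / (1.17 · 40400^0.39 · 3.7^-0.2)]^(1/0.75).
40400^0.39 = 62.59
3.7^-0.2 = 0.7698
Denominator = 1.17 × 62.59 × 0.7698 = 56.37
D / 56.37 = 965 / 56.37 = 17.12
d = 17.12^(1/0.75) = 17.12^1.3333 = 44.12 m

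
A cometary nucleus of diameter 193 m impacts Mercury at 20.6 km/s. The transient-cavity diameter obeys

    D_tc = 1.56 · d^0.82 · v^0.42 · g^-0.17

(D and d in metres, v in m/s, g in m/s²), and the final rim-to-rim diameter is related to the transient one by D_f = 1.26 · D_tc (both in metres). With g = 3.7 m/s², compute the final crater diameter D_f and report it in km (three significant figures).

v = 20600 m/s.
d^0.82 = 193^0.82 = 74.84
v^0.42 = 20600^0.42 = 64.84
g^-0.17 = 3.7^-0.17 = 0.8006
D_tc = 1.56 × 74.84 × 64.84 × 0.8006 = 6061 m
D_f = 1.26 × 6061 = 7637 m
     = 7.637 km

D_f ≈ 7.64 km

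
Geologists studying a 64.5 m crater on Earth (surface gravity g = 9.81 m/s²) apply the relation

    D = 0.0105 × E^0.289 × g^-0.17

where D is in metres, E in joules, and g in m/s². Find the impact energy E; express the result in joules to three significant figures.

E ≈ 4.92 × 10^13 J

Rearranging: E = [D / (0.0105 · g^-0.17)]^(1/0.289).
g^-0.17 = 9.81^-0.17 = 0.6783
D / (0.0105 × 0.6783) = 64.5 / (7.122 × 10^-3) = 9.056 × 10^3
E = (9.056 × 10^3)^3.4602 = 4.918 × 10^13 J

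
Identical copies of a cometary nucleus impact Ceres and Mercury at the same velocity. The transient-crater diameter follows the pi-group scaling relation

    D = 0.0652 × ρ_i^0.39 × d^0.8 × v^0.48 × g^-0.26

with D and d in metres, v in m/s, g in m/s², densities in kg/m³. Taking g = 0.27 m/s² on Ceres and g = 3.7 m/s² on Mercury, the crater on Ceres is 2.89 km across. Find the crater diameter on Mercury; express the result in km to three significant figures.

D ≈ 1.46 km

All impactor-dependent factors cancel in the ratio, leaving D_Mercury/D_Ceres = (g_Mercury/g_Ceres)^-0.26.
(3.7/0.27)^-0.26 = 13.70^-0.26 = 0.5064
D_Mercury = 0.5064 × 2.89 km = 1.46 km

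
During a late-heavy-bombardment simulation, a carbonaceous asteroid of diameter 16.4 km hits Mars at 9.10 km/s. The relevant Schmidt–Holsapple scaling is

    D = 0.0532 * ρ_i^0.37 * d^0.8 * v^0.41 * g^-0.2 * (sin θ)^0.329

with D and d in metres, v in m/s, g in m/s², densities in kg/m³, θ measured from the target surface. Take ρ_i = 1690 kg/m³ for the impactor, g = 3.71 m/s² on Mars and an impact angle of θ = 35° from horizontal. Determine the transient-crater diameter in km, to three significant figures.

In SI units: d = 16400 m, v = 9100 m/s.
ρ_i^0.37 = 1690^0.37 = 15.64
d^0.8 = 16400^0.8 = 2354
v^0.41 = 9100^0.41 = 42.00
g^-0.2 = 3.71^-0.2 = 0.7694
(sin 35°)^0.329 = 0.5736^0.329 = 0.8329
D = 0.0532 × 15.64 × 2354 × 42.00 × 0.7694 × 0.8329 = 52717 m
   = 52.72 km

D ≈ 52.7 km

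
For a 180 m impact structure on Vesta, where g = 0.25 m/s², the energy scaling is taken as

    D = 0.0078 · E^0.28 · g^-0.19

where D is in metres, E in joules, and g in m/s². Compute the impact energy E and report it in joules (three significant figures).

Rearranging: E = [D / (0.0078 · g^-0.19)]^(1/0.28).
g^-0.19 = 0.25^-0.19 = 1.301
D / (0.0078 × 1.301) = 180 / (0.01015) = 1.773 × 10^4
E = (1.773 × 10^4)^3.5714 = 1.492 × 10^15 J

E ≈ 1.49 × 10^15 J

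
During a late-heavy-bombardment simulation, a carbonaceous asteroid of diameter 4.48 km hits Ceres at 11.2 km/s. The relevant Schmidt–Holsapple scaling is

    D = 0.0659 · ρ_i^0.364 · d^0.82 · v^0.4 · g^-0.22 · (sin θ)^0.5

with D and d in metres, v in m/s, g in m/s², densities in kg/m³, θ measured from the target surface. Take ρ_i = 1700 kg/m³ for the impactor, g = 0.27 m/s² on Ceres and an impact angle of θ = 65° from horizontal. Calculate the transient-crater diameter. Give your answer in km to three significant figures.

D ≈ 51.6 km

In SI units: d = 4480 m, v = 11200 m/s.
ρ_i^0.364 = 1700^0.364 = 14.99
d^0.82 = 4480^0.82 = 986.4
v^0.4 = 11200^0.4 = 41.66
g^-0.22 = 0.27^-0.22 = 1.334
(sin 65°)^0.5 = 0.9063^0.5 = 0.9520
D = 0.0659 × 14.99 × 986.4 × 41.66 × 1.334 × 0.9520 = 51553 m
   = 51.55 km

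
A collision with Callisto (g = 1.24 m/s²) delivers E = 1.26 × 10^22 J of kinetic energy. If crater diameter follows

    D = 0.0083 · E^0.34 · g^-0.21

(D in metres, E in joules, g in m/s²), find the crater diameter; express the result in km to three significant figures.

E^0.34 = (1.26 × 10^22)^0.34 = 3.267 × 10^7
g^-0.21 = 1.24^-0.21 = 0.9558
D = 0.0083 × 3.267 × 10^7 × 0.9558 = 2.592 × 10^5 m
   = 259.2 km

D ≈ 259 km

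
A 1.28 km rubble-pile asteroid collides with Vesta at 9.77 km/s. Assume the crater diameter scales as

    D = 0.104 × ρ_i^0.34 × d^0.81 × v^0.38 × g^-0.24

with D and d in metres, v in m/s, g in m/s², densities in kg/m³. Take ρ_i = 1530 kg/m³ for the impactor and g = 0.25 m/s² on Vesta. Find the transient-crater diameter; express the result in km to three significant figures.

D ≈ 18.9 km

In SI units: d = 1280 m, v = 9770 m/s.
ρ_i^0.34 = 1530^0.34 = 12.10
d^0.81 = 1280^0.81 = 328.7
v^0.38 = 9770^0.38 = 32.82
g^-0.24 = 0.25^-0.24 = 1.395
D = 0.104 × 12.10 × 328.7 × 32.82 × 1.395 = 18938 m
   = 18.94 km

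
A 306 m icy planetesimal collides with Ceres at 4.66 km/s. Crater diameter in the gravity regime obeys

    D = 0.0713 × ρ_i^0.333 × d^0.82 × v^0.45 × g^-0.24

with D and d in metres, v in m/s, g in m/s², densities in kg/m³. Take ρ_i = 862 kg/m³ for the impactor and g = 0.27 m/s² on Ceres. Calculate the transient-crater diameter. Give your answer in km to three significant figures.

In SI units: v = 4660 m/s.
ρ_i^0.333 = 862^0.333 = 9.496
d^0.82 = 306^0.82 = 109.2
v^0.45 = 4660^0.45 = 44.75
g^-0.24 = 0.27^-0.24 = 1.369
D = 0.0713 × 9.496 × 109.2 × 44.75 × 1.369 = 4529 m
   = 4.529 km

D ≈ 4.53 km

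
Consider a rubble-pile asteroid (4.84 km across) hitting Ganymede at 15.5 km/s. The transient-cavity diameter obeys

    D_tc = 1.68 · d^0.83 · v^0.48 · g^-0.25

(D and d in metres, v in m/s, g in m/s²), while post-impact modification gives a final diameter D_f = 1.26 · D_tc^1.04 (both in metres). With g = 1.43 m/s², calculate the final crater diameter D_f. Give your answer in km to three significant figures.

D_f ≈ 369 km

In SI: d = 4840 m, v = 15500 m/s.
d^0.83 = 4840^0.83 = 1144
v^0.48 = 15500^0.48 = 102.7
g^-0.25 = 1.43^-0.25 = 0.9145
D_tc = 1.68 × 1144 × 102.7 × 0.9145 = 1.805 × 10^5 m
D_f = 1.26 × (1.805 × 10^5)^1.04 = 3.691 × 10^5 m
     = 369.1 km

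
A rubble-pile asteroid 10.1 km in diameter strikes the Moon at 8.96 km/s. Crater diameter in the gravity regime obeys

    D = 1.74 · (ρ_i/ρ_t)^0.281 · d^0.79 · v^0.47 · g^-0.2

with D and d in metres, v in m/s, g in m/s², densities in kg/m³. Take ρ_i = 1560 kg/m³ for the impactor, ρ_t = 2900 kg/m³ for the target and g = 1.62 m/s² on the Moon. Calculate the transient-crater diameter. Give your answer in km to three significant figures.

D ≈ 139 km

In SI units: d = 10100 m, v = 8960 m/s.
(ρ_i/ρ_t)^0.281 = (1560/2900)^0.281 = 0.8401
d^0.79 = 10100^0.79 = 1457
v^0.47 = 8960^0.47 = 72.04
g^-0.2 = 1.62^-0.2 = 0.9080
D = 1.74 × 0.8401 × 1457 × 72.04 × 0.9080 = 1.393 × 10^5 m
   = 139.3 km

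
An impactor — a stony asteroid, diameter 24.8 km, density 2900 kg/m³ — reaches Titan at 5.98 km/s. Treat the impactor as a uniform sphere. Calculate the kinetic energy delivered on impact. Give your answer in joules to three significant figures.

d = 24800 m; v = 5980 m/s.
Mass m = (π/6) ρ d³ = (π/6) × 2900 × (24800)³ = 2.316 × 10^16 kg
E = ½ m v² = 0.5 × 2.316 × 10^16 × (5980)² = 4.141 × 10^23 J

E ≈ 4.14 × 10^23 J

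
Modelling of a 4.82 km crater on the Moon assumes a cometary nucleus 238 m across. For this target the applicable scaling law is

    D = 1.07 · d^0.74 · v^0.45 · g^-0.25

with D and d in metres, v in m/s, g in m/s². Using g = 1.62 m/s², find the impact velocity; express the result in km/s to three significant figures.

v ≈ 21.3 km/s

Rearranging for v: v = [D / (1.07 · 238^0.74 · 1.62^-0.25)]^(1/0.45).
D = 4820 m.
238^0.74 = 57.37
1.62^-0.25 = 0.8864
Denominator = 1.07 × 57.37 × 0.8864 = 54.41
D / 54.41 = 4820 / 54.41 = 88.59
v = 88.59^(1/0.45) = 88.59^2.2222 = 21256 m/s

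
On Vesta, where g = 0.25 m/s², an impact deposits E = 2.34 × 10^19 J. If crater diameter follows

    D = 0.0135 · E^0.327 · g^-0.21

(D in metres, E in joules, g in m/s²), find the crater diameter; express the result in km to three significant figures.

D ≈ 38.9 km

E^0.327 = (2.34 × 10^19)^0.327 = 2.156 × 10^6
g^-0.21 = 0.25^-0.21 = 1.338
D = 0.0135 × 2.156 × 10^6 × 1.338 = 38944 m
   = 38.94 km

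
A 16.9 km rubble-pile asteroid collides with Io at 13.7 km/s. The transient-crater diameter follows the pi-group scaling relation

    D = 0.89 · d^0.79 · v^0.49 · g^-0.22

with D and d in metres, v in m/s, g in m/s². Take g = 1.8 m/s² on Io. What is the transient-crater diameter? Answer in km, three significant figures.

In SI units: d = 16900 m, v = 13700 m/s.
d^0.79 = 16900^0.79 = 2188
v^0.49 = 13700^0.49 = 106.4
g^-0.22 = 1.8^-0.22 = 0.8787
D = 0.89 × 2188 × 106.4 × 0.8787 = 1.821 × 10^5 m
   = 182.1 km

D ≈ 182 km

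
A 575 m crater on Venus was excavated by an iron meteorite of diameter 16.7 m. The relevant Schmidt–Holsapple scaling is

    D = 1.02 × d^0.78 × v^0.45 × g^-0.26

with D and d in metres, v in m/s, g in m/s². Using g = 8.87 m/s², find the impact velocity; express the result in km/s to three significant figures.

Rearranging for v: v = [D / (1.02 · 16.7^0.78 · 8.87^-0.26)]^(1/0.45).
16.7^0.78 = 8.989
8.87^-0.26 = 0.5669
Denominator = 1.02 × 8.989 × 0.5669 = 5.198
D / 5.198 = 575 / 5.198 = 110.6
v = 110.6^(1/0.45) = 110.6^2.2222 = 34804 m/s

v ≈ 34.8 km/s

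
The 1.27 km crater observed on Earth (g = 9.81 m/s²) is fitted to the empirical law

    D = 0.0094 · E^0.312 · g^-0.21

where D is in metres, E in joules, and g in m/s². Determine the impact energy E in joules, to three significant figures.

E ≈ 1.29 × 10^17 J

Rearranging: E = [D / (0.0094 · g^-0.21)]^(1/0.312).
D = 1270 m.
g^-0.21 = 9.81^-0.21 = 0.6191
D / (0.0094 × 0.6191) = 1270 / (5.820 × 10^-3) = 2.182 × 10^5
E = (2.182 × 10^5)^3.2051 = 1.293 × 10^17 J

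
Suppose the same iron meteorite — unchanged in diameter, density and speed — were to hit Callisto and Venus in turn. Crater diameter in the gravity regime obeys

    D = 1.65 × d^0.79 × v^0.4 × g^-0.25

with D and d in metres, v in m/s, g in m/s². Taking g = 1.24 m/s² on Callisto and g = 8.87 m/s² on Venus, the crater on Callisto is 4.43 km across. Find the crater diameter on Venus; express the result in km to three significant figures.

D ≈ 2.71 km

All impactor-dependent factors cancel in the ratio, leaving D_Venus/D_Callisto = (g_Venus/g_Callisto)^-0.25.
(8.87/1.24)^-0.25 = 7.153^-0.25 = 0.6115
D_Venus = 0.6115 × 4.43 km = 2.71 km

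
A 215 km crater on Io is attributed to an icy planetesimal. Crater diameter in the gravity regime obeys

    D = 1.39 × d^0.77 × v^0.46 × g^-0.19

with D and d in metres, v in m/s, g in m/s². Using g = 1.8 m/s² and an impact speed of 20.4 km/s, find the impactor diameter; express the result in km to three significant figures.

Rearranging for d: d = [D / (1.39 · 20400^0.46 · 1.8^-0.19)]^(1/0.77).
D = 215000 m.
20400^0.46 = 96.04
1.8^-0.19 = 0.8943
Denominator = 1.39 × 96.04 × 0.8943 = 119.4
D / 119.4 = 215000 / 119.4 = 1801
d = 1801^(1/0.77) = 1801^1.2987 = 16902 m

d ≈ 16.9 km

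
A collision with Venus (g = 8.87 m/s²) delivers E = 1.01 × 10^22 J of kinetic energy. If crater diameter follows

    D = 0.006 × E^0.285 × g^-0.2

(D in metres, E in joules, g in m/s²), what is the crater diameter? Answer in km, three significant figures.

D ≈ 7.24 km

E^0.285 = (1.01 × 10^22)^0.285 = 1.867 × 10^6
g^-0.2 = 8.87^-0.2 = 0.6463
D = 0.006 × 1.867 × 10^6 × 0.6463 = 7240 m
   = 7.240 km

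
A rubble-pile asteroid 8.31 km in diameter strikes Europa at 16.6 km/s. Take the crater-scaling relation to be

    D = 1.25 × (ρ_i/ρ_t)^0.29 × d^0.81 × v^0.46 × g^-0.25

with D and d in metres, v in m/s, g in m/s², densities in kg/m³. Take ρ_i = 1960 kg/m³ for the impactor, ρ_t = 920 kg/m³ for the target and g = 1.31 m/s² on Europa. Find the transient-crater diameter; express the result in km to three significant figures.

In SI units: d = 8310 m, v = 16600 m/s.
(ρ_i/ρ_t)^0.29 = (1960/920)^0.29 = 1.245
d^0.81 = 8310^0.81 = 1496
v^0.46 = 16600^0.46 = 87.35
g^-0.25 = 1.31^-0.25 = 0.9347
D = 1.25 × 1.245 × 1496 × 87.35 × 0.9347 = 1.901 × 10^5 m
   = 190.1 km

D ≈ 190 km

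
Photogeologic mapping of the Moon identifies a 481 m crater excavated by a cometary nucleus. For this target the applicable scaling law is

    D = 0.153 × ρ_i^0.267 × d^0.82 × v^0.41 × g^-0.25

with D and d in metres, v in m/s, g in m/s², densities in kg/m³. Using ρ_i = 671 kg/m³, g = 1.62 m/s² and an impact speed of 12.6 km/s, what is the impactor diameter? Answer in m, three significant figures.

Rearranging for d: d = [D / (0.153 · 671^0.267 · 12600^0.41 · 1.62^-0.25)]^(1/0.82).
671^0.267 = 5.685
12600^0.41 = 47.99
1.62^-0.25 = 0.8864
Denominator = 0.153 × 5.685 × 47.99 × 0.8864 = 37.00
D / 37.00 = 481 / 37.00 = 13.00
d = 13.00^(1/0.82) = 13.00^1.2195 = 22.83 m

d ≈ 22.8 m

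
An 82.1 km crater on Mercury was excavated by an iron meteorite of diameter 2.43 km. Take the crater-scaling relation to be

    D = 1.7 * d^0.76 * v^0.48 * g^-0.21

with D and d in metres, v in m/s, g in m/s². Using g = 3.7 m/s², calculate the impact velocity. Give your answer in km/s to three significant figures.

Rearranging for v: v = [D / (1.7 · 2430^0.76 · 3.7^-0.21)]^(1/0.48).
D = 82100 m.
2430^0.76 = 374.2
3.7^-0.21 = 0.7598
Denominator = 1.7 × 374.2 × 0.7598 = 483.3
D / 483.3 = 82100 / 483.3 = 169.9
v = 169.9^(1/0.48) = 169.9^2.0833 = 44275 m/s

v ≈ 44.3 km/s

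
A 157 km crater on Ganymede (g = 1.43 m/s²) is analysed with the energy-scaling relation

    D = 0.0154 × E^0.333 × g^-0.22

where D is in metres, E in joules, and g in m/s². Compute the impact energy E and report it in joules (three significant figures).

E ≈ 1.41 × 10^21 J

Rearranging: E = [D / (0.0154 · g^-0.22)]^(1/0.333).
D = 157000 m.
g^-0.22 = 1.43^-0.22 = 0.9243
D / (0.0154 × 0.9243) = 157000 / (0.01423) = 1.103 × 10^7
E = (1.103 × 10^7)^3.003 = 1.409 × 10^21 J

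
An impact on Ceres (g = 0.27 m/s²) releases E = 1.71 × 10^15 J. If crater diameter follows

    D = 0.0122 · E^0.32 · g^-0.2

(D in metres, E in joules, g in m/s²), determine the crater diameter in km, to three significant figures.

E^0.32 = (1.71 × 10^15)^0.32 = 7.491 × 10^4
g^-0.2 = 0.27^-0.2 = 1.299
D = 0.0122 × 7.491 × 10^4 × 1.299 = 1187 m
   = 1.187 km

D ≈ 1.19 km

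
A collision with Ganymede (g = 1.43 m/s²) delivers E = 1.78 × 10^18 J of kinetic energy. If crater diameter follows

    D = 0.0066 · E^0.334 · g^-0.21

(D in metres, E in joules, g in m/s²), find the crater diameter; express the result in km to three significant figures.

D ≈ 7.63 km

E^0.334 = (1.78 × 10^18)^0.334 = 1.246 × 10^6
g^-0.21 = 1.43^-0.21 = 0.9276
D = 0.0066 × 1.246 × 10^6 × 0.9276 = 7628 m
   = 7.628 km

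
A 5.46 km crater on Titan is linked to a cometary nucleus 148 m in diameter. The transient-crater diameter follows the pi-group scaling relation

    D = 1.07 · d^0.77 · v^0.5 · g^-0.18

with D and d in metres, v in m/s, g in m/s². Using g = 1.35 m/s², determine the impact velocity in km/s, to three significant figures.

Rearranging for v: v = [D / (1.07 · 148^0.77 · 1.35^-0.18)]^(1/0.5).
D = 5460 m.
148^0.77 = 46.89
1.35^-0.18 = 0.9474
Denominator = 1.07 × 46.89 × 0.9474 = 47.53
D / 47.53 = 5460 / 47.53 = 114.9
v = 114.9^(1/0.5) = 114.9^2 = 13202 m/s

v ≈ 13.2 km/s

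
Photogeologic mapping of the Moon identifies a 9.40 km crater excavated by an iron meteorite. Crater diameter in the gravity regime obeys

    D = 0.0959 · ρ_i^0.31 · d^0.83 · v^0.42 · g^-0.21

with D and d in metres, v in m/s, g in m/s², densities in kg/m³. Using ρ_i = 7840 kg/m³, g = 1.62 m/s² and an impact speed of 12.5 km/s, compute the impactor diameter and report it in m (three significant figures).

d ≈ 346 m

Rearranging for d: d = [D / (0.0959 · 7840^0.31 · 12500^0.42 · 1.62^-0.21)]^(1/0.83).
D = 9400 m.
7840^0.31 = 16.12
12500^0.42 = 52.57
1.62^-0.21 = 0.9037
Denominator = 0.0959 × 16.12 × 52.57 × 0.9037 = 73.44
D / 73.44 = 9400 / 73.44 = 128.0
d = 128.0^(1/0.83) = 128.0^1.2048 = 345.8 m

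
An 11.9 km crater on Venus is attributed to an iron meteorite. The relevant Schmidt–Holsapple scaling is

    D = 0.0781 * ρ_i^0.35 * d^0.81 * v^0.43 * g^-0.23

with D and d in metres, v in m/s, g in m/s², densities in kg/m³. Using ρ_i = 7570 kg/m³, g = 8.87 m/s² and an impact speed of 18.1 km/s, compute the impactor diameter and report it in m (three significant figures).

d ≈ 539 m

Rearranging for d: d = [D / (0.0781 · 7570^0.35 · 18100^0.43 · 8.87^-0.23)]^(1/0.81).
D = 11900 m.
7570^0.35 = 22.79
18100^0.43 = 67.73
8.87^-0.23 = 0.6053
Denominator = 0.0781 × 22.79 × 67.73 × 0.6053 = 72.97
D / 72.97 = 11900 / 72.97 = 163.1
d = 163.1^(1/0.81) = 163.1^1.2346 = 538.9 m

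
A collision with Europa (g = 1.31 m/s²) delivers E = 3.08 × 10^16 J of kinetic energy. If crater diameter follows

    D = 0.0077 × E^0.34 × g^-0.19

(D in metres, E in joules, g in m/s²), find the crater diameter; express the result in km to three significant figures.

D ≈ 2.95 km

E^0.34 = (3.08 × 10^16)^0.34 = 4.037 × 10^5
g^-0.19 = 1.31^-0.19 = 0.9500
D = 0.0077 × 4.037 × 10^5 × 0.9500 = 2953 m
   = 2.953 km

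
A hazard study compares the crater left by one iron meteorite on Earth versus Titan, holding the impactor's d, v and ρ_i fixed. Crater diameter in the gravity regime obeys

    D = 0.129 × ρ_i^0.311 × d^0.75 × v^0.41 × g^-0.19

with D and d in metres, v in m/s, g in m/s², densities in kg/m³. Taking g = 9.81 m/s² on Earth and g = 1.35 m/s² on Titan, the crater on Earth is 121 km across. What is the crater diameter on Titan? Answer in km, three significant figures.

D ≈ 176 km

All impactor-dependent factors cancel in the ratio, leaving D_Titan/D_Earth = (g_Titan/g_Earth)^-0.19.
(1.35/9.81)^-0.19 = 0.1376^-0.19 = 1.458
D_Titan = 1.458 × 121 km = 176 km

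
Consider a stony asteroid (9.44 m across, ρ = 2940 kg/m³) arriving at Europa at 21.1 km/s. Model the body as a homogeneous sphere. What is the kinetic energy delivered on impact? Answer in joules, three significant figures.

E ≈ 2.88 × 10^14 J

v = 21100 m/s.
Mass m = (π/6) ρ d³ = (π/6) × 2940 × (9.44)³ = 1.295 × 10^6 kg
E = ½ m v² = 0.5 × 1.295 × 10^6 × (21100)² = 2.883 × 10^14 J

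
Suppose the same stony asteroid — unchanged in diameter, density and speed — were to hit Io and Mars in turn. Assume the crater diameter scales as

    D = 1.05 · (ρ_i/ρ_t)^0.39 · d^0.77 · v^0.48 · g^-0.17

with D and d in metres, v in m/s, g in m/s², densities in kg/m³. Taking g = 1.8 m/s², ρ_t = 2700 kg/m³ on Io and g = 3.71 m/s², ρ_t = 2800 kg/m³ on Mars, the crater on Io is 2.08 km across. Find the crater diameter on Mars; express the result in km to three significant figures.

D ≈ 1.81 km

The impactor-only factors (d, v, ρ_i) cancel in the ratio, leaving D_Mars/D_Io = (g_Mars/g_Io)^-0.17 · (ρ_t,Io/ρ_t,Mars)^0.39.
(3.71/1.8)^-0.17 = 2.061^-0.17 = 0.8843
(2700/2800)^0.39 = 0.9643^0.39 = 0.9859
Ratio = 0.8843 × 0.9859 = 0.8718
D_Mars = 0.8718 × 2.08 km = 1.81 km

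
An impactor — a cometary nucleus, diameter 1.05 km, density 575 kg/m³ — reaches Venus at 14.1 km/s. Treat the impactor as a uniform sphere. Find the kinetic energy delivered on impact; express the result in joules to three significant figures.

E ≈ 3.46 × 10^19 J

d = 1050 m; v = 14100 m/s.
Mass m = (π/6) ρ d³ = (π/6) × 575 × (1050)³ = 3.485 × 10^11 kg
E = ½ m v² = 0.5 × 3.485 × 10^11 × (14100)² = 3.464 × 10^19 J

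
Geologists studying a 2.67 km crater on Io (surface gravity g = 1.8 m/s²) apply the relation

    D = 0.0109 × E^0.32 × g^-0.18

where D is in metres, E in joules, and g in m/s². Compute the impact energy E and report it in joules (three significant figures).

Rearranging: E = [D / (0.0109 · g^-0.18)]^(1/0.32).
D = 2670 m.
g^-0.18 = 1.8^-0.18 = 0.8996
D / (0.0109 × 0.8996) = 2670 / (9.806 × 10^-3) = 2.723 × 10^5
E = (2.723 × 10^5)^3.125 = 9.650 × 10^16 J

E ≈ 9.65 × 10^16 J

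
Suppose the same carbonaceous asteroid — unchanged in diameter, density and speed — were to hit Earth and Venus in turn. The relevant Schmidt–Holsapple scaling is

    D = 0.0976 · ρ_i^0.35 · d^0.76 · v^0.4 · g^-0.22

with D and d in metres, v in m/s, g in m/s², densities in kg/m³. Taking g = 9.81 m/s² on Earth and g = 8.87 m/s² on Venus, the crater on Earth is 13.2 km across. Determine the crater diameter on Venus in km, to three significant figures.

All impactor-dependent factors cancel in the ratio, leaving D_Venus/D_Earth = (g_Venus/g_Earth)^-0.22.
(8.87/9.81)^-0.22 = 0.9042^-0.22 = 1.022
D_Venus = 1.022 × 13.2 km = 13.5 km

D ≈ 13.5 km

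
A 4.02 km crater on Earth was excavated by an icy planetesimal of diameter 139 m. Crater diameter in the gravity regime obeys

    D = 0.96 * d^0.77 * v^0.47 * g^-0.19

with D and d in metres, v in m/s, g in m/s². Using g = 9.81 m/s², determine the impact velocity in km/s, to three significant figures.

Rearranging for v: v = [D / (0.96 · 139^0.77 · 9.81^-0.19)]^(1/0.47).
D = 4020 m.
139^0.77 = 44.68
9.81^-0.19 = 0.6480
Denominator = 0.96 × 44.68 × 0.6480 = 27.79
D / 27.79 = 4020 / 27.79 = 144.7
v = 144.7^(1/0.47) = 144.7^2.1277 = 39521 m/s

v ≈ 39.5 km/s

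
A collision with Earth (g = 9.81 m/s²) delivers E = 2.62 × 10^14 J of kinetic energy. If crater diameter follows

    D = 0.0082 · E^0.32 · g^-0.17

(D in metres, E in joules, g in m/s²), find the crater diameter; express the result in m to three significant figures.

E^0.32 = (2.62 × 10^14)^0.32 = 4.110 × 10^4
g^-0.17 = 9.81^-0.17 = 0.6783
D = 0.0082 × 4.110 × 10^4 × 0.6783 = 228.6 m

D ≈ 229 m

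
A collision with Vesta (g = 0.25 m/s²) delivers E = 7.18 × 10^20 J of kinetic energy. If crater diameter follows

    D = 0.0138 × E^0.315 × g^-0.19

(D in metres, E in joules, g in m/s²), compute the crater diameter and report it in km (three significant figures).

D ≈ 66.7 km

E^0.315 = (7.18 × 10^20)^0.315 = 3.713 × 10^6
g^-0.19 = 0.25^-0.19 = 1.301
D = 0.0138 × 3.713 × 10^6 × 1.301 = 66662 m
   = 66.66 km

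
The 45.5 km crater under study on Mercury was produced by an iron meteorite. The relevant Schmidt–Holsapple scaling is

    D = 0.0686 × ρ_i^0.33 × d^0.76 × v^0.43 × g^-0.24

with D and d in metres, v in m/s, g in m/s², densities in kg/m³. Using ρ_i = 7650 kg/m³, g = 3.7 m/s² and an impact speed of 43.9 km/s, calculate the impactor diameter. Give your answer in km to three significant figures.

d ≈ 3.36 km

Rearranging for d: d = [D / (0.0686 · 7650^0.33 · 43900^0.43 · 3.7^-0.24)]^(1/0.76).
D = 45500 m.
7650^0.33 = 19.13
43900^0.43 = 99.14
3.7^-0.24 = 0.7305
Denominator = 0.0686 × 19.13 × 99.14 × 0.7305 = 95.04
D / 95.04 = 45500 / 95.04 = 478.7
d = 478.7^(1/0.76) = 478.7^1.3158 = 3361 m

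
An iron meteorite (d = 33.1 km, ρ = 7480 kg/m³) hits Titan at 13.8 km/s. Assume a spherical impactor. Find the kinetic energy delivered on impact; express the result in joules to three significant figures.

d = 33100 m; v = 13800 m/s.
Mass m = (π/6) ρ d³ = (π/6) × 7480 × (33100)³ = 1.420 × 10^17 kg
E = ½ m v² = 0.5 × 1.420 × 10^17 × (13800)² = 1.352 × 10^25 J

E ≈ 1.35 × 10^25 J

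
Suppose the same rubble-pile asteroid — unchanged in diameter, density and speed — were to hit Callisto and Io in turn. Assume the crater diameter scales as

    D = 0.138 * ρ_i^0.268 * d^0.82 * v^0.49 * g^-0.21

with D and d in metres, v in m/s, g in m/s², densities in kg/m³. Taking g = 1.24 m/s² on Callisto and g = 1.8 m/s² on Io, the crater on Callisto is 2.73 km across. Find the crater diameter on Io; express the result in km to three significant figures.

D ≈ 2.52 km

All impactor-dependent factors cancel in the ratio, leaving D_Io/D_Callisto = (g_Io/g_Callisto)^-0.21.
(1.8/1.24)^-0.21 = 1.452^-0.21 = 0.9247
D_Io = 0.9247 × 2.73 km = 2.52 km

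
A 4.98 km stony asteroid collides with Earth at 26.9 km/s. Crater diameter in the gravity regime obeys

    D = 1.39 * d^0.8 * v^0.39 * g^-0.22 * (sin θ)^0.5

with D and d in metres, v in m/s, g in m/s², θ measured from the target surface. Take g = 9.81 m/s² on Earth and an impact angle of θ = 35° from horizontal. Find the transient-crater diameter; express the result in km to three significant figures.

D ≈ 30.9 km

In SI units: d = 4980 m, v = 26900 m/s.
d^0.8 = 4980^0.8 = 907.4
v^0.39 = 26900^0.39 = 53.41
g^-0.22 = 9.81^-0.22 = 0.6051
(sin 35°)^0.5 = 0.5736^0.5 = 0.7574
D = 1.39 × 907.4 × 53.41 × 0.6051 × 0.7574 = 30874 m
   = 30.87 km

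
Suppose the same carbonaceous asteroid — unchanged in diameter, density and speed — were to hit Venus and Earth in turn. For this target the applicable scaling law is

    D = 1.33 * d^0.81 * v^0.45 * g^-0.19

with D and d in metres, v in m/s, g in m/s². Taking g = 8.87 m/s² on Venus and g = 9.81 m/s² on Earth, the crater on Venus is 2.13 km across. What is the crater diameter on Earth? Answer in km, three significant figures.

D ≈ 2.09 km

All impactor-dependent factors cancel in the ratio, leaving D_Earth/D_Venus = (g_Earth/g_Venus)^-0.19.
(9.81/8.87)^-0.19 = 1.106^-0.19 = 0.9810
D_Earth = 0.9810 × 2.13 km = 2.09 km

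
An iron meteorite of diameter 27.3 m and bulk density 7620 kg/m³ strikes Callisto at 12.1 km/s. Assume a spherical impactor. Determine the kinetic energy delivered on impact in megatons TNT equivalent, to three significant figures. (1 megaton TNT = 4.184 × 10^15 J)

E ≈ 1.42 Mt TNT

v = 12100 m/s.
Mass m = (π/6) ρ d³ = (π/6) × 7620 × (27.3)³ = 8.118 × 10^7 kg
E = ½ m v² = 0.5 × 8.118 × 10^7 × (12100)² = 5.943 × 10^15 J
   = 5.943 × 10^15 / 4.184×10^15 = 1.420 Mt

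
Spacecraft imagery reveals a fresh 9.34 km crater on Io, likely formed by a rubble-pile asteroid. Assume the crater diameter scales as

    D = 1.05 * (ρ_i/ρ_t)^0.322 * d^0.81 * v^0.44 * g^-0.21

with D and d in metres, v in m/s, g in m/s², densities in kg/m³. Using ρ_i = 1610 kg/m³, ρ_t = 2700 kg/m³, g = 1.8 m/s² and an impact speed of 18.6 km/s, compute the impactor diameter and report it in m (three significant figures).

d ≈ 515 m

Rearranging for d: d = [D / (1.05 · (1610/2700)^0.322 · 18600^0.44 · 1.8^-0.21)]^(1/0.81).
D = 9340 m.
(1610/2700)^0.322 = 0.8466
18600^0.44 = 75.61
1.8^-0.21 = 0.8839
Denominator = 1.05 × 0.8466 × 75.61 × 0.8839 = 59.41
D / 59.41 = 9340 / 59.41 = 157.2
d = 157.2^(1/0.81) = 157.2^1.2346 = 514.9 m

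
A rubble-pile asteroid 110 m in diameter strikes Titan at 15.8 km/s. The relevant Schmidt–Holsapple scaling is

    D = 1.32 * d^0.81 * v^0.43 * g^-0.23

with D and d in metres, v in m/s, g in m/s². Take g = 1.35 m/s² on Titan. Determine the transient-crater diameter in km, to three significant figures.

In SI units: v = 15800 m/s.
d^0.81 = 110^0.81 = 45.03
v^0.43 = 15800^0.43 = 63.89
g^-0.23 = 1.35^-0.23 = 0.9333
D = 1.32 × 45.03 × 63.89 × 0.9333 = 3544 m
   = 3.544 km

D ≈ 3.54 km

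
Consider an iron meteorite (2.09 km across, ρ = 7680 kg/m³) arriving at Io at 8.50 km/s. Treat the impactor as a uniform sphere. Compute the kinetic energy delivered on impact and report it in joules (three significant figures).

d = 2090 m; v = 8500 m/s.
Mass m = (π/6) ρ d³ = (π/6) × 7680 × (2090)³ = 3.671 × 10^13 kg
E = ½ m v² = 0.5 × 3.671 × 10^13 × (8500)² = 1.326 × 10^21 J

E ≈ 1.33 × 10^21 J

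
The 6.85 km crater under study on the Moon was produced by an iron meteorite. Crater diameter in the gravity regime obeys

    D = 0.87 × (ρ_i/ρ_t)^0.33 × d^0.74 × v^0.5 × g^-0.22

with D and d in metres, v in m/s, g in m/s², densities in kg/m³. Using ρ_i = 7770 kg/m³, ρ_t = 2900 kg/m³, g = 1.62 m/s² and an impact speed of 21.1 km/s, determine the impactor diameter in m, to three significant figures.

Rearranging for d: d = [D / (0.87 · (7770/2900)^0.33 · 21100^0.5 · 1.62^-0.22)]^(1/0.74).
D = 6850 m.
(7770/2900)^0.33 = 1.384
21100^0.5 = 145.3
1.62^-0.22 = 0.8993
Denominator = 0.87 × 1.384 × 145.3 × 0.8993 = 157.3
D / 157.3 = 6850 / 157.3 = 43.55
d = 43.55^(1/0.74) = 43.55^1.3514 = 164.0 m

d ≈ 164 m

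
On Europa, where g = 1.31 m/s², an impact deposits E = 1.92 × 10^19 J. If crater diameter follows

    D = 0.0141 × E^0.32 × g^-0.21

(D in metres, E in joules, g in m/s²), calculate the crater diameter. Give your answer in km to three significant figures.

E^0.32 = (1.92 × 10^19)^0.32 = 1.481 × 10^6
g^-0.21 = 1.31^-0.21 = 0.9449
D = 0.0141 × 1.481 × 10^6 × 0.9449 = 19731 m
   = 19.73 km

D ≈ 19.7 km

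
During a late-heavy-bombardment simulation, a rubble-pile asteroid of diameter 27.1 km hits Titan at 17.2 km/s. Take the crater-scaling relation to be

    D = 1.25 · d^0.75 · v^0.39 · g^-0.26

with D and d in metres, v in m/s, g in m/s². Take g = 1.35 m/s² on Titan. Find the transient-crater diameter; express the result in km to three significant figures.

D ≈ 110 km

In SI units: d = 27100 m, v = 17200 m/s.
d^0.75 = 27100^0.75 = 2112
v^0.39 = 17200^0.39 = 44.86
g^-0.26 = 1.35^-0.26 = 0.9249
D = 1.25 × 2112 × 44.86 × 0.9249 = 1.095 × 10^5 m
   = 109.5 km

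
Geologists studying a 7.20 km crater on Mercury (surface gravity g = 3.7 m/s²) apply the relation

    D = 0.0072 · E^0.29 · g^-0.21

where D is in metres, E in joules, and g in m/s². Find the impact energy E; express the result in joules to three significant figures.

E ≈ 1.26 × 10^21 J

Rearranging: E = [D / (0.0072 · g^-0.21)]^(1/0.29).
D = 7200 m.
g^-0.21 = 3.7^-0.21 = 0.7598
D / (0.0072 × 0.7598) = 7200 / (5.471 × 10^-3) = 1.316 × 10^6
E = (1.316 × 10^6)^3.4483 = 1.262 × 10^21 J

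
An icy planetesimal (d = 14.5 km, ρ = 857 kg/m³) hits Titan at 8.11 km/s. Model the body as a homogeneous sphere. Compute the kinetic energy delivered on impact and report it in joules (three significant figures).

E ≈ 4.50 × 10^22 J

d = 14500 m; v = 8110 m/s.
Mass m = (π/6) ρ d³ = (π/6) × 857 × (14500)³ = 1.368 × 10^15 kg
E = ½ m v² = 0.5 × 1.368 × 10^15 × (8110)² = 4.499 × 10^22 J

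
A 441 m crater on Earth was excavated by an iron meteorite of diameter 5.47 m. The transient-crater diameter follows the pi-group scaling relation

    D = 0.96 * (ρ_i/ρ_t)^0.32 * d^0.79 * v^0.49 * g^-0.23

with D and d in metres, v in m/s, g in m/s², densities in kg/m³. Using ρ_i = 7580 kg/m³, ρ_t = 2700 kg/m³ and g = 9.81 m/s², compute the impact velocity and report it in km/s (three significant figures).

v ≈ 26.1 km/s

Rearranging for v: v = [D / (0.96 · (7580/2700)^0.32 · 5.47^0.79 · 9.81^-0.23)]^(1/0.49).
(7580/2700)^0.32 = 1.391
5.47^0.79 = 3.828
9.81^-0.23 = 0.5914
Denominator = 0.96 × 1.391 × 3.828 × 0.5914 = 3.023
D / 3.023 = 441 / 3.023 = 145.9
v = 145.9^(1/0.49) = 145.9^2.0408 = 26086 m/s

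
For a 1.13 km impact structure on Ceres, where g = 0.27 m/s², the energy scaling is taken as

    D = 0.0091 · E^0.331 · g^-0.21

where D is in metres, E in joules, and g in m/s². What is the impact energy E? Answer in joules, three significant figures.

Rearranging: E = [D / (0.0091 · g^-0.21)]^(1/0.331).
D = 1130 m.
g^-0.21 = 0.27^-0.21 = 1.316
D / (0.0091 × 1.316) = 1130 / (0.01198) = 9.432 × 10^4
E = (9.432 × 10^4)^3.0211 = 1.069 × 10^15 J

E ≈ 1.07 × 10^15 J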